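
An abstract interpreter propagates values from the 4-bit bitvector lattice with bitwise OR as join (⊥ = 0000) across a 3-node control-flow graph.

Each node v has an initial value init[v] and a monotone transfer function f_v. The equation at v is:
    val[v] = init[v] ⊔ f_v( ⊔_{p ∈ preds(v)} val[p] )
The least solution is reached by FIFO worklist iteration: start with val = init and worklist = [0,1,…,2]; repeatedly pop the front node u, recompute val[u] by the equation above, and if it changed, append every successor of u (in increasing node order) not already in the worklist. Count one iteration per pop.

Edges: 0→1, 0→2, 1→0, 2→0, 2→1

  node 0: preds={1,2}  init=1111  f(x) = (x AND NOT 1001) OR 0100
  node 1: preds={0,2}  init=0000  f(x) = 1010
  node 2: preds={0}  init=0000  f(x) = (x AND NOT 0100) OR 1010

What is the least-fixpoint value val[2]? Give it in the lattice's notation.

1011

Worklist (5 pops):
  #1 pop 0: in=0000 → 1111 (no change)
  #2 pop 1: in=1111 → 1010 (was 0000); enqueue [0]
  #3 pop 2: in=1111 → 1011 (was 0000); enqueue [1]
  #4 pop 0: in=1011 → 1111 (no change)
  #5 pop 1: in=1111 → 1010 (no change)

Fixpoint:
  val[0] = 1111
  val[1] = 1010
  val[2] = 1011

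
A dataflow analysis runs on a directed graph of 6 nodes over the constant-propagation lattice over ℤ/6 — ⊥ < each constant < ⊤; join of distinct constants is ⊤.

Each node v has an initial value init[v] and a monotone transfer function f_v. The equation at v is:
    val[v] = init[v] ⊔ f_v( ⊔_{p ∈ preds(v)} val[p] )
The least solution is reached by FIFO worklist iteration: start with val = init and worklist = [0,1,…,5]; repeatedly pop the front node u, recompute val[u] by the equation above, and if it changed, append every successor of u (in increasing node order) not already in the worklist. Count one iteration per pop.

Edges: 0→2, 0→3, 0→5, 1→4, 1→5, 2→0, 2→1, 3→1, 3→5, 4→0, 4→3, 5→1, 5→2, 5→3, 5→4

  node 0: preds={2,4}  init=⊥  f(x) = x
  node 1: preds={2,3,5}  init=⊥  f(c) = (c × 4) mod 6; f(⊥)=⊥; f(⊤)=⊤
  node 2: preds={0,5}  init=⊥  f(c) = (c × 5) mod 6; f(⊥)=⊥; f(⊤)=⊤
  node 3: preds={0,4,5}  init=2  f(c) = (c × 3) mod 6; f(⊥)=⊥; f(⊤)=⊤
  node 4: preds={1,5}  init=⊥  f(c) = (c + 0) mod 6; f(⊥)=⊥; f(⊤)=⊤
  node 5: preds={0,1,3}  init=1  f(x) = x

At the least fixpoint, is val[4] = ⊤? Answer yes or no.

yes

Iteration log — 14 steps:
  step 1. node 0  ⊔preds=⊥  new=⊥  stable
  step 2. node 1  ⊔preds=⊤  new=⊤  old=⊥  +wl: 
  step 3. node 2  ⊔preds=1  new=5  old=⊥  +wl: 0,1
  step 4. node 3  ⊔preds=1  new=⊤  old=2  +wl: 
  step 5. node 4  ⊔preds=⊤  new=⊤  old=⊥  +wl: 3
  step 6. node 5  ⊔preds=⊤  new=⊤  old=1  +wl: 2,4
  step 7. node 0  ⊔preds=⊤  new=⊤  old=⊥  +wl: 5
  step 8. node 1  ⊔preds=⊤  new=⊤  stable
  step 9. node 3  ⊔preds=⊤  new=⊤  stable
  step 10. node 2  ⊔preds=⊤  new=⊤  old=5  +wl: 0,1
  step 11. node 4  ⊔preds=⊤  new=⊤  stable
  step 12. node 5  ⊔preds=⊤  new=⊤  stable
  step 13. node 0  ⊔preds=⊤  new=⊤  stable
  step 14. node 1  ⊔preds=⊤  new=⊤  stable

Least fixpoint reached:
  node 0: ⊤
  node 1: ⊤
  node 2: ⊤
  node 3: ⊤
  node 4: ⊤
  node 5: ⊤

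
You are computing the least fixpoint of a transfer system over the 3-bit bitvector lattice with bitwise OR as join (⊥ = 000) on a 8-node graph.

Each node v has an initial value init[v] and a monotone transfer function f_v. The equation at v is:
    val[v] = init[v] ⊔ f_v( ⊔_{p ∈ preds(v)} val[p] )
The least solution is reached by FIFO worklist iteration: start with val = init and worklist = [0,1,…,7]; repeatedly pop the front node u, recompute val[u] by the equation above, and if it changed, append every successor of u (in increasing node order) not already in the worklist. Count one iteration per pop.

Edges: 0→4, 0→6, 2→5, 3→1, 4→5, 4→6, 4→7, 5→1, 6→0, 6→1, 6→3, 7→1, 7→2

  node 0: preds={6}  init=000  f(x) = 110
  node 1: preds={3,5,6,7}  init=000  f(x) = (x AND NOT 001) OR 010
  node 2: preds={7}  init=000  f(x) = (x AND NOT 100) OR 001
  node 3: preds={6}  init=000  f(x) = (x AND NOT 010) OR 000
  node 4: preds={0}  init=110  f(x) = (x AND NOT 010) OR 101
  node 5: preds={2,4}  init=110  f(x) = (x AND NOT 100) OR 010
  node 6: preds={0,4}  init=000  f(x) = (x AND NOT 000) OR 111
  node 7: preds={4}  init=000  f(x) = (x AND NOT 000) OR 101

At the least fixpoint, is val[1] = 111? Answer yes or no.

no

Worklist (14 pops):
  #1 pop 0: in=000 → 110 (was 000); enqueue []
  #2 pop 1: in=110 → 110 (was 000); enqueue []
  #3 pop 2: in=000 → 001 (was 000); enqueue []
  #4 pop 3: in=000 → 000 (no change)
  #5 pop 4: in=110 → 111 (was 110); enqueue []
  #6 pop 5: in=111 → 111 (was 110); enqueue [1]
  #7 pop 6: in=111 → 111 (was 000); enqueue [0,3]
  #8 pop 7: in=111 → 111 (was 000); enqueue [2]
  #9 pop 1: in=111 → 110 (no change)
  #10 pop 0: in=111 → 110 (no change)
  #11 pop 3: in=111 → 101 (was 000); enqueue [1]
  #12 pop 2: in=111 → 011 (was 001); enqueue [5]
  #13 pop 1: in=111 → 110 (no change)
  #14 pop 5: in=111 → 111 (no change)

Fixpoint:
  val[0] = 110
  val[1] = 110
  val[2] = 011
  val[3] = 101
  val[4] = 111
  val[5] = 111
  val[6] = 111
  val[7] = 111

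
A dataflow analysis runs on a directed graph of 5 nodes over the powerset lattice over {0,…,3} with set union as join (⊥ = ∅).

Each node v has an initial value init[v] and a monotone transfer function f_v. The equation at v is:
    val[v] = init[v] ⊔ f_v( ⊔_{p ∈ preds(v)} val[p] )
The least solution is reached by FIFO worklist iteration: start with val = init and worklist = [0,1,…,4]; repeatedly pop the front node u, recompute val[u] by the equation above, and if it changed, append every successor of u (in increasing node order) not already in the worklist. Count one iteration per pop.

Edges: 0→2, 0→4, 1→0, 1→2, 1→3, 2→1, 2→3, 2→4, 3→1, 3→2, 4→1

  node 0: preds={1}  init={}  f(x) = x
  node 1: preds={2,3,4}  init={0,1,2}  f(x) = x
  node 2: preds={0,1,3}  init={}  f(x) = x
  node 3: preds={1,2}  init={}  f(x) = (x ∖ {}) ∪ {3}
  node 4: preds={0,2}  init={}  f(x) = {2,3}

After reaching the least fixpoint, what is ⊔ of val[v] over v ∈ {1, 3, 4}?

Worklist (12 pops):
  #1 pop 0: in={0,1,2} → {0,1,2} (was {}); enqueue []
  #2 pop 1: in={} → {0,1,2} (no change)
  #3 pop 2: in={0,1,2} → {0,1,2} (was {}); enqueue [1]
  #4 pop 3: in={0,1,2} → {0,1,2,3} (was {}); enqueue [2]
  #5 pop 4: in={0,1,2} → {2,3} (was {}); enqueue []
  #6 pop 1: in={0,1,2,3} → {0,1,2,3} (was {0,1,2}); enqueue [0,3]
  #7 pop 2: in={0,1,2,3} → {0,1,2,3} (was {0,1,2}); enqueue [1,4]
  #8 pop 0: in={0,1,2,3} → {0,1,2,3} (was {0,1,2}); enqueue [2]
  #9 pop 3: in={0,1,2,3} → {0,1,2,3} (no change)
  #10 pop 1: in={0,1,2,3} → {0,1,2,3} (no change)
  #11 pop 4: in={0,1,2,3} → {2,3} (no change)
  #12 pop 2: in={0,1,2,3} → {0,1,2,3} (no change)

Fixpoint:
  val[0] = {0,1,2,3}
  val[1] = {0,1,2,3}
  val[2] = {0,1,2,3}
  val[3] = {0,1,2,3}
  val[4] = {2,3}

{0,1,2,3}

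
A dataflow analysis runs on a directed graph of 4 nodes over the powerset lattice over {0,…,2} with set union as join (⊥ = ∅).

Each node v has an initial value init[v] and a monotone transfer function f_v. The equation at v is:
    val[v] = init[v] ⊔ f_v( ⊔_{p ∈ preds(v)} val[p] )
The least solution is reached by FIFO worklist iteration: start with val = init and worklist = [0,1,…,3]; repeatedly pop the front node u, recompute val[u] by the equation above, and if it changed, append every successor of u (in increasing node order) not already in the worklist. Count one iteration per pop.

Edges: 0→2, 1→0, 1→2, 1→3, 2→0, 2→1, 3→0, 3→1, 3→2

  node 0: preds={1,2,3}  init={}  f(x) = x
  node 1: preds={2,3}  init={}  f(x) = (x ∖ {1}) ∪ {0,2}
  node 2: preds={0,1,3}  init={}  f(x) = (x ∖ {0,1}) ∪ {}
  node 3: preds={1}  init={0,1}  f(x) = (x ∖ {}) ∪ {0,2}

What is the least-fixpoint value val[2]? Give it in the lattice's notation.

{2}

Iteration log — 7 steps:
  step 1. node 0  ⊔preds={0,1}  new={0,1}  old={}  +wl: 
  step 2. node 1  ⊔preds={0,1}  new={0,2}  old={}  +wl: 0
  step 3. node 2  ⊔preds={0,1,2}  new={2}  old={}  +wl: 1
  step 4. node 3  ⊔preds={0,2}  new={0,1,2}  old={0,1}  +wl: 2
  step 5. node 0  ⊔preds={0,1,2}  new={0,1,2}  old={0,1}  +wl: 
  step 6. node 1  ⊔preds={0,1,2}  new={0,2}  stable
  step 7. node 2  ⊔preds={0,1,2}  new={2}  stable

Least fixpoint reached:
  node 0: {0,1,2}
  node 1: {0,2}
  node 2: {2}
  node 3: {0,1,2}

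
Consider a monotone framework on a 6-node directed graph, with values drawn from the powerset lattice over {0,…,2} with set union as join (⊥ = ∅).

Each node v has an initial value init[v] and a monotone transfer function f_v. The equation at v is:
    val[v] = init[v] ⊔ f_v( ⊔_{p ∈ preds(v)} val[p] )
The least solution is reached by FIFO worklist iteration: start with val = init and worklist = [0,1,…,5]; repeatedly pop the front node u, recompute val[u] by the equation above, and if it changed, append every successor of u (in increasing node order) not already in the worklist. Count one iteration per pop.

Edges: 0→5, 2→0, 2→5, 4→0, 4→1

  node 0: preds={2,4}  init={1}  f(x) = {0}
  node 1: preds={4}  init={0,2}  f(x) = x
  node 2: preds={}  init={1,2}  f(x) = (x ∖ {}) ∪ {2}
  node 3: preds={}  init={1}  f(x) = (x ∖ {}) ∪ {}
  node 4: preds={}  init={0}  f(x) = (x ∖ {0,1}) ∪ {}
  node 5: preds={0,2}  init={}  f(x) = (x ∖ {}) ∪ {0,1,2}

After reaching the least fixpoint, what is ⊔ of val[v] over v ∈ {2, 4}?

{0,1,2}

Worklist (6 pops):
  #1 pop 0: in={0,1,2} → {0,1} (was {1}); enqueue []
  #2 pop 1: in={0} → {0,2} (no change)
  #3 pop 2: in={} → {1,2} (no change)
  #4 pop 3: in={} → {1} (no change)
  #5 pop 4: in={} → {0} (no change)
  #6 pop 5: in={0,1,2} → {0,1,2} (was {}); enqueue []

Fixpoint:
  val[0] = {0,1}
  val[1] = {0,2}
  val[2] = {1,2}
  val[3] = {1}
  val[4] = {0}
  val[5] = {0,1,2}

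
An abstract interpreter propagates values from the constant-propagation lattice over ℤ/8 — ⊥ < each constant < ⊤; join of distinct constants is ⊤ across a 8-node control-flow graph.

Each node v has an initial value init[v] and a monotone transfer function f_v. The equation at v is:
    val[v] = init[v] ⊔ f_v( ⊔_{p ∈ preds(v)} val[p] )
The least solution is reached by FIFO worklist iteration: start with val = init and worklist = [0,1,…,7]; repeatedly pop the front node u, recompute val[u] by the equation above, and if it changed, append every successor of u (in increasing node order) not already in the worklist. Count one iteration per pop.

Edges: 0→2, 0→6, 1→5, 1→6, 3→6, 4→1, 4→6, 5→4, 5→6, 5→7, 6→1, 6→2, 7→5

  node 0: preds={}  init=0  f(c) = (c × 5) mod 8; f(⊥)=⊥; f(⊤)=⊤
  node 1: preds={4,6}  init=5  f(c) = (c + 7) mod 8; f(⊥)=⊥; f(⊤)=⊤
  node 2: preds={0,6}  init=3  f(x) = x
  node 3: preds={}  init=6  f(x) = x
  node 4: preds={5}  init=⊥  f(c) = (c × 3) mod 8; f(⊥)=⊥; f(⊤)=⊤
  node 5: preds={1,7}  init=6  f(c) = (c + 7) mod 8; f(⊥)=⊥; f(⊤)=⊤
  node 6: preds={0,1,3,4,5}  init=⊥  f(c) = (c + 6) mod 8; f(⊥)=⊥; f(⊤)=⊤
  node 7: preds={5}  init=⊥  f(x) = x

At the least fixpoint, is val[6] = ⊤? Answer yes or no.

yes

Worklist (14 pops):
  #1 pop 0: in=⊥ → 0 (no change)
  #2 pop 1: in=⊥ → 5 (no change)
  #3 pop 2: in=0 → ⊤ (was 3); enqueue []
  #4 pop 3: in=⊥ → 6 (no change)
  #5 pop 4: in=6 → 2 (was ⊥); enqueue [1]
  #6 pop 5: in=5 → ⊤ (was 6); enqueue [4]
  #7 pop 6: in=⊤ → ⊤ (was ⊥); enqueue [2]
  #8 pop 7: in=⊤ → ⊤ (was ⊥); enqueue [5]
  #9 pop 1: in=⊤ → ⊤ (was 5); enqueue [6]
  #10 pop 4: in=⊤ → ⊤ (was 2); enqueue [1]
  #11 pop 2: in=⊤ → ⊤ (no change)
  #12 pop 5: in=⊤ → ⊤ (no change)
  #13 pop 6: in=⊤ → ⊤ (no change)
  #14 pop 1: in=⊤ → ⊤ (no change)

Fixpoint:
  val[0] = 0
  val[1] = ⊤
  val[2] = ⊤
  val[3] = 6
  val[4] = ⊤
  val[5] = ⊤
  val[6] = ⊤
  val[7] = ⊤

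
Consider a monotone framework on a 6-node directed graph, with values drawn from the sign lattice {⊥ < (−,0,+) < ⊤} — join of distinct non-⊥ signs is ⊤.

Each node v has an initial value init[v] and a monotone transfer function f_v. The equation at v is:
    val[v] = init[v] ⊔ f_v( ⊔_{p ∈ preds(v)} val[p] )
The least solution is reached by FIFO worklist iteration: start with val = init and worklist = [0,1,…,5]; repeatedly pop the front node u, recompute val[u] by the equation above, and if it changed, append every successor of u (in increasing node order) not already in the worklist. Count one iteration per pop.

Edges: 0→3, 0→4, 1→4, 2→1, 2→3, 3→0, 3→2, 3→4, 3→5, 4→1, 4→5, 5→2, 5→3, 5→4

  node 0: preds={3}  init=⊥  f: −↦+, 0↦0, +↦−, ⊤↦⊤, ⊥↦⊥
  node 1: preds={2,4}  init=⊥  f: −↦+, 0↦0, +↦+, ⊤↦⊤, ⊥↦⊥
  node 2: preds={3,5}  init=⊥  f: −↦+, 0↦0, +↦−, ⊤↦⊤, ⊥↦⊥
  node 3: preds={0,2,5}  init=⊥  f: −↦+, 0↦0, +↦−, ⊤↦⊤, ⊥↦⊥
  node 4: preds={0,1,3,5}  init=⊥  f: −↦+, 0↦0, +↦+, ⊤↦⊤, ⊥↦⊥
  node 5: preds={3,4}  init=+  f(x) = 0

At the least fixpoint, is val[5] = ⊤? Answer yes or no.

Worklist (12 pops):
  #1 pop 0: in=⊥ → ⊥ (no change)
  #2 pop 1: in=⊥ → ⊥ (no change)
  #3 pop 2: in=+ → − (was ⊥); enqueue [1]
  #4 pop 3: in=⊤ → ⊤ (was ⊥); enqueue [0,2]
  #5 pop 4: in=⊤ → ⊤ (was ⊥); enqueue []
  #6 pop 5: in=⊤ → ⊤ (was +); enqueue [3,4]
  #7 pop 1: in=⊤ → ⊤ (was ⊥); enqueue []
  #8 pop 0: in=⊤ → ⊤ (was ⊥); enqueue []
  #9 pop 2: in=⊤ → ⊤ (was −); enqueue [1]
  #10 pop 3: in=⊤ → ⊤ (no change)
  #11 pop 4: in=⊤ → ⊤ (no change)
  #12 pop 1: in=⊤ → ⊤ (no change)

Fixpoint:
  val[0] = ⊤
  val[1] = ⊤
  val[2] = ⊤
  val[3] = ⊤
  val[4] = ⊤
  val[5] = ⊤

yes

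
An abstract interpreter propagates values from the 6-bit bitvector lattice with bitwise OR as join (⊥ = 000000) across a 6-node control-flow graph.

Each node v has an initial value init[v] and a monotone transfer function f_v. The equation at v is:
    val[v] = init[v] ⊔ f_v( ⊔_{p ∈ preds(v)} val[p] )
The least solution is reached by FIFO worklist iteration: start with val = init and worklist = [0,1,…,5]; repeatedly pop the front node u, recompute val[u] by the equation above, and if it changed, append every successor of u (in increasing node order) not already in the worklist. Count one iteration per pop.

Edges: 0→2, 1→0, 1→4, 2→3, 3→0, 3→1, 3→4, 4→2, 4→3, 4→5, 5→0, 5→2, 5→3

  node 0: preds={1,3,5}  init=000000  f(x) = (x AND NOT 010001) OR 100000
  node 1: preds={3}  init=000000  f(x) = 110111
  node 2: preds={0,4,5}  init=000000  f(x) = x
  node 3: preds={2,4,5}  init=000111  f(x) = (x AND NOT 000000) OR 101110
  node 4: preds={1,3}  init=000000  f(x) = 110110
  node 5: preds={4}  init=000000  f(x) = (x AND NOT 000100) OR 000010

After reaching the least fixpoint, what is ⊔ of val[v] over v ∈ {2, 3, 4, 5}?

Trace (13 dequeues):
  [1] u=0 | in 000111 | out 100110 | prev 000000 | push {}
  [2] u=1 | in 000111 | out 110111 | prev 000000 | push {0}
  [3] u=2 | in 100110 | out 100110 | prev 000000 | push {}
  [4] u=3 | in 100110 | out 101111 | prev 000111 | push {1}
  [5] u=4 | in 111111 | out 110110 | prev 000000 | push {2,3}
  [6] u=5 | in 110110 | out 110010 | prev 000000 | push {}
  [7] u=0 | in 111111 | out 101110 | prev 100110 | push {}
  [8] u=1 | in 101111 | out 110111 | ==
  [9] u=2 | in 111110 | out 111110 | prev 100110 | push {}
  [10] u=3 | in 111110 | out 111111 | prev 101111 | push {0,1,4}
  [11] u=0 | in 111111 | out 101110 | ==
  [12] u=1 | in 111111 | out 110111 | ==
  [13] u=4 | in 111111 | out 110110 | ==

Converged values:
  [0] 101110
  [1] 110111
  [2] 111110
  [3] 111111
  [4] 110110
  [5] 110010

111111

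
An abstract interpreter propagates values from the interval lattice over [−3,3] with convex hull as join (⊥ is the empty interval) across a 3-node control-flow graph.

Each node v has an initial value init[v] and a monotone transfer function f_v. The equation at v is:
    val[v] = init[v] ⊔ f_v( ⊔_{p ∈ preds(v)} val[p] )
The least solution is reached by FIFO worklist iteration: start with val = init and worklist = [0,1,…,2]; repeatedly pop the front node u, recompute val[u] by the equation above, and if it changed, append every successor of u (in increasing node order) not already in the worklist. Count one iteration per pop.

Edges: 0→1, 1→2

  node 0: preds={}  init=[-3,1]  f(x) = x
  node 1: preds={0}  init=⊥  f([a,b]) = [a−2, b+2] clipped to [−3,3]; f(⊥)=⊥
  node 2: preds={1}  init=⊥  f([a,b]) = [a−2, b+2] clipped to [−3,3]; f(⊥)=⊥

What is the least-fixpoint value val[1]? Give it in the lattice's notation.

Iteration log — 3 steps:
  step 1. node 0  ⊔preds=⊥  new=[-3,1]  stable
  step 2. node 1  ⊔preds=[-3,1]  new=[-3,3]  old=⊥  +wl: 
  step 3. node 2  ⊔preds=[-3,3]  new=[-3,3]  old=⊥  +wl: 

Least fixpoint reached:
  node 0: [-3,1]
  node 1: [-3,3]
  node 2: [-3,3]

[-3,3]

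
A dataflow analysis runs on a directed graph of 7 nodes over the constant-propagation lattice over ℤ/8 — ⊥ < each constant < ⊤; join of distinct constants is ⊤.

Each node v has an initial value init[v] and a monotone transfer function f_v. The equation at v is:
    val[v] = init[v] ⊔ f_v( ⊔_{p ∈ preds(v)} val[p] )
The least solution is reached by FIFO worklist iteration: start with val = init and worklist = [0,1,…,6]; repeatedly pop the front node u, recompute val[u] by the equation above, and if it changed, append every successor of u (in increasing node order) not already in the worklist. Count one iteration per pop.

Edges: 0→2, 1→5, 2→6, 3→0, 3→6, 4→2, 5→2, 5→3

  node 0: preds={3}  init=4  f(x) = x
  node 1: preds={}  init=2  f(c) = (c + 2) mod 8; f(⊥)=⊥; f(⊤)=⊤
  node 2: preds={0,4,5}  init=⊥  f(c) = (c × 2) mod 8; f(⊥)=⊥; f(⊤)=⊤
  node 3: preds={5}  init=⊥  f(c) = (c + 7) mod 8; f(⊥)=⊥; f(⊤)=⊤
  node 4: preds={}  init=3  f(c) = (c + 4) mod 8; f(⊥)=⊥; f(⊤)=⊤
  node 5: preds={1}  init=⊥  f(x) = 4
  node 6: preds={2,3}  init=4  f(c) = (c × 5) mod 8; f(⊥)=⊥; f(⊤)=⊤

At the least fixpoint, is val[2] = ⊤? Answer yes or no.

Trace (12 dequeues):
  [1] u=0 | in ⊥ | out 4 | ==
  [2] u=1 | in ⊥ | out 2 | ==
  [3] u=2 | in ⊤ | out ⊤ | prev ⊥ | push {}
  [4] u=3 | in ⊥ | out ⊥ | ==
  [5] u=4 | in ⊥ | out 3 | ==
  [6] u=5 | in 2 | out 4 | prev ⊥ | push {2,3}
  [7] u=6 | in ⊤ | out ⊤ | prev 4 | push {}
  [8] u=2 | in ⊤ | out ⊤ | ==
  [9] u=3 | in 4 | out 3 | prev ⊥ | push {0,6}
  [10] u=0 | in 3 | out ⊤ | prev 4 | push {2}
  [11] u=6 | in ⊤ | out ⊤ | ==
  [12] u=2 | in ⊤ | out ⊤ | ==

Converged values:
  [0] ⊤
  [1] 2
  [2] ⊤
  [3] 3
  [4] 3
  [5] 4
  [6] ⊤

yes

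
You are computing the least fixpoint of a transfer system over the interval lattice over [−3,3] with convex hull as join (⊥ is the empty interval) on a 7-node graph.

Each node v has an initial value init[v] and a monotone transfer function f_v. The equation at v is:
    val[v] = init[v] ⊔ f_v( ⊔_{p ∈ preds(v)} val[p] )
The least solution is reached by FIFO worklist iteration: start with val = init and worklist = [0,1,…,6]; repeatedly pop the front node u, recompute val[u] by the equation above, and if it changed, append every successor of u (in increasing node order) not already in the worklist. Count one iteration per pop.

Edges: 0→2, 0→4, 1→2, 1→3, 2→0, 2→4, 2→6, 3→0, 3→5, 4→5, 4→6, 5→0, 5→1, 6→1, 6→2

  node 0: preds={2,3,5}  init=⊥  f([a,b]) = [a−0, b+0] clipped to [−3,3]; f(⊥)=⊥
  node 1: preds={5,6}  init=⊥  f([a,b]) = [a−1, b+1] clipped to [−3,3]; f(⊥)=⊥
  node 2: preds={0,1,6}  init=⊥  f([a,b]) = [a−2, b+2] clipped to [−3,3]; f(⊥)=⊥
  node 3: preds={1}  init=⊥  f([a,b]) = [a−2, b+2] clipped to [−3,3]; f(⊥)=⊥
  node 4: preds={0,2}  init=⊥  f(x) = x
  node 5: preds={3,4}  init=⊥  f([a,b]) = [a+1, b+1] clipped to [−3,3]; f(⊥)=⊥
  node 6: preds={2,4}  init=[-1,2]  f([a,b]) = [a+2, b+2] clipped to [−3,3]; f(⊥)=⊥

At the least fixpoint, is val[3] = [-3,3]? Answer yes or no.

yes

Trace (12 dequeues):
  [1] u=0 | in ⊥ | out ⊥ | ==
  [2] u=1 | in [-1,2] | out [-2,3] | prev ⊥ | push {}
  [3] u=2 | in [-2,3] | out [-3,3] | prev ⊥ | push {0}
  [4] u=3 | in [-2,3] | out [-3,3] | prev ⊥ | push {}
  [5] u=4 | in [-3,3] | out [-3,3] | prev ⊥ | push {}
  [6] u=5 | in [-3,3] | out [-2,3] | prev ⊥ | push {1}
  [7] u=6 | in [-3,3] | out [-1,3] | prev [-1,2] | push {2}
  [8] u=0 | in [-3,3] | out [-3,3] | prev ⊥ | push {4}
  [9] u=1 | in [-2,3] | out [-3,3] | prev [-2,3] | push {3}
  [10] u=2 | in [-3,3] | out [-3,3] | ==
  [11] u=4 | in [-3,3] | out [-3,3] | ==
  [12] u=3 | in [-3,3] | out [-3,3] | ==

Converged values:
  [0] [-3,3]
  [1] [-3,3]
  [2] [-3,3]
  [3] [-3,3]
  [4] [-3,3]
  [5] [-2,3]
  [6] [-1,3]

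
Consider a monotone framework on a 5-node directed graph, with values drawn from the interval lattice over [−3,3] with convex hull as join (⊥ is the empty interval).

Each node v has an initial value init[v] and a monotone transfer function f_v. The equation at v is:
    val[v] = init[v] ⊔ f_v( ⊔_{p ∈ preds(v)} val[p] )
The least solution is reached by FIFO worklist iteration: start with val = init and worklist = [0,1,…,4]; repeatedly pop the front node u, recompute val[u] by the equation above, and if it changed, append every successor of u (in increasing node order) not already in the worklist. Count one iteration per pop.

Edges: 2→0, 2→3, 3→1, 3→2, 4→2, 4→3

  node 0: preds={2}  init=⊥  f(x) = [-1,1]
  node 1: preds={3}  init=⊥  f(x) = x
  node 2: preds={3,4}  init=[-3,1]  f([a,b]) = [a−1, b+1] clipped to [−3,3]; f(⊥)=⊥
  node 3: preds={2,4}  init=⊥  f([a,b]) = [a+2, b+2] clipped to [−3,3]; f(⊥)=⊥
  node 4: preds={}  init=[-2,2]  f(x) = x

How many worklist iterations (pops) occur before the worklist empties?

Iteration log — 8 steps:
  step 1. node 0  ⊔preds=[-3,1]  new=[-1,1]  old=⊥  +wl: 
  step 2. node 1  ⊔preds=⊥  new=⊥  stable
  step 3. node 2  ⊔preds=[-2,2]  new=[-3,3]  old=[-3,1]  +wl: 0
  step 4. node 3  ⊔preds=[-3,3]  new=[-1,3]  old=⊥  +wl: 1,2
  step 5. node 4  ⊔preds=⊥  new=[-2,2]  stable
  step 6. node 0  ⊔preds=[-3,3]  new=[-1,1]  stable
  step 7. node 1  ⊔preds=[-1,3]  new=[-1,3]  old=⊥  +wl: 
  step 8. node 2  ⊔preds=[-2,3]  new=[-3,3]  stable

Least fixpoint reached:
  node 0: [-1,1]
  node 1: [-1,3]
  node 2: [-3,3]
  node 3: [-1,3]
  node 4: [-2,2]

8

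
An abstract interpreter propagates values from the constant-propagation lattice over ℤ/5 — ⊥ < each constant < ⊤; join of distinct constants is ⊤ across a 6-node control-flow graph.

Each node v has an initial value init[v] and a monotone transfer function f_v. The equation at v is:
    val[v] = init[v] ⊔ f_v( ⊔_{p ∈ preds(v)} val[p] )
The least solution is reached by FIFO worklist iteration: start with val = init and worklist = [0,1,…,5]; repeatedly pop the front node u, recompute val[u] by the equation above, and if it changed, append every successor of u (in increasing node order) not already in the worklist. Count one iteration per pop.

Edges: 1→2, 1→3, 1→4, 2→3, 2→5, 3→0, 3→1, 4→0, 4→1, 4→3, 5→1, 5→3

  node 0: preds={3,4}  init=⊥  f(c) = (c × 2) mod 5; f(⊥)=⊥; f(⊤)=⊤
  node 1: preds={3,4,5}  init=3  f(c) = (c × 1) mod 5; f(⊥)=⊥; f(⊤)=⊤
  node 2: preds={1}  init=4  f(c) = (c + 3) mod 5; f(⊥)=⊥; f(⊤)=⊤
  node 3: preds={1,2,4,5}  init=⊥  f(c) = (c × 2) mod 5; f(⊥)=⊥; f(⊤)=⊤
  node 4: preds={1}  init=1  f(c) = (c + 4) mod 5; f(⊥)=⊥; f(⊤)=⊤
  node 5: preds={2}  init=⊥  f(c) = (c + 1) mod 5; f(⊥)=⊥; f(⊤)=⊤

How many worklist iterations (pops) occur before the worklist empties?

9

Iteration log — 9 steps:
  step 1. node 0  ⊔preds=1  new=2  old=⊥  +wl: 
  step 2. node 1  ⊔preds=1  new=⊤  old=3  +wl: 
  step 3. node 2  ⊔preds=⊤  new=⊤  old=4  +wl: 
  step 4. node 3  ⊔preds=⊤  new=⊤  old=⊥  +wl: 0,1
  step 5. node 4  ⊔preds=⊤  new=⊤  old=1  +wl: 3
  step 6. node 5  ⊔preds=⊤  new=⊤  old=⊥  +wl: 
  step 7. node 0  ⊔preds=⊤  new=⊤  old=2  +wl: 
  step 8. node 1  ⊔preds=⊤  new=⊤  stable
  step 9. node 3  ⊔preds=⊤  new=⊤  stable

Least fixpoint reached:
  node 0: ⊤
  node 1: ⊤
  node 2: ⊤
  node 3: ⊤
  node 4: ⊤
  node 5: ⊤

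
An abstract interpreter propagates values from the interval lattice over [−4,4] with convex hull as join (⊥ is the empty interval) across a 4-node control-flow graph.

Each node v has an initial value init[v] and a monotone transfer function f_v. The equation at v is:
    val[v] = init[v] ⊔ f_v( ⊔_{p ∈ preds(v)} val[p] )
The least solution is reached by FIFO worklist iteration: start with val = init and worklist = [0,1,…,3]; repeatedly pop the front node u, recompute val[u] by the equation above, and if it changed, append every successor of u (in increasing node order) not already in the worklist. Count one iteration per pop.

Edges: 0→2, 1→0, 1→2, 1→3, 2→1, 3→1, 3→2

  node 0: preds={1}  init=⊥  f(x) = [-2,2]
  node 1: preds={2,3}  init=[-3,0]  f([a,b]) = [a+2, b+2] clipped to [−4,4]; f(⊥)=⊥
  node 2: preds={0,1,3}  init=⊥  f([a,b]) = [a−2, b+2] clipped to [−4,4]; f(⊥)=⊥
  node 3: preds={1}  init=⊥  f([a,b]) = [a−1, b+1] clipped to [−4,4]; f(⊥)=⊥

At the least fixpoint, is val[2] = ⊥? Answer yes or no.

Trace (10 dequeues):
  [1] u=0 | in [-3,0] | out [-2,2] | prev ⊥ | push {}
  [2] u=1 | in ⊥ | out [-3,0] | ==
  [3] u=2 | in [-3,2] | out [-4,4] | prev ⊥ | push {1}
  [4] u=3 | in [-3,0] | out [-4,1] | prev ⊥ | push {2}
  [5] u=1 | in [-4,4] | out [-3,4] | prev [-3,0] | push {0,3}
  [6] u=2 | in [-4,4] | out [-4,4] | ==
  [7] u=0 | in [-3,4] | out [-2,2] | ==
  [8] u=3 | in [-3,4] | out [-4,4] | prev [-4,1] | push {1,2}
  [9] u=1 | in [-4,4] | out [-3,4] | ==
  [10] u=2 | in [-4,4] | out [-4,4] | ==

Converged values:
  [0] [-2,2]
  [1] [-3,4]
  [2] [-4,4]
  [3] [-4,4]

no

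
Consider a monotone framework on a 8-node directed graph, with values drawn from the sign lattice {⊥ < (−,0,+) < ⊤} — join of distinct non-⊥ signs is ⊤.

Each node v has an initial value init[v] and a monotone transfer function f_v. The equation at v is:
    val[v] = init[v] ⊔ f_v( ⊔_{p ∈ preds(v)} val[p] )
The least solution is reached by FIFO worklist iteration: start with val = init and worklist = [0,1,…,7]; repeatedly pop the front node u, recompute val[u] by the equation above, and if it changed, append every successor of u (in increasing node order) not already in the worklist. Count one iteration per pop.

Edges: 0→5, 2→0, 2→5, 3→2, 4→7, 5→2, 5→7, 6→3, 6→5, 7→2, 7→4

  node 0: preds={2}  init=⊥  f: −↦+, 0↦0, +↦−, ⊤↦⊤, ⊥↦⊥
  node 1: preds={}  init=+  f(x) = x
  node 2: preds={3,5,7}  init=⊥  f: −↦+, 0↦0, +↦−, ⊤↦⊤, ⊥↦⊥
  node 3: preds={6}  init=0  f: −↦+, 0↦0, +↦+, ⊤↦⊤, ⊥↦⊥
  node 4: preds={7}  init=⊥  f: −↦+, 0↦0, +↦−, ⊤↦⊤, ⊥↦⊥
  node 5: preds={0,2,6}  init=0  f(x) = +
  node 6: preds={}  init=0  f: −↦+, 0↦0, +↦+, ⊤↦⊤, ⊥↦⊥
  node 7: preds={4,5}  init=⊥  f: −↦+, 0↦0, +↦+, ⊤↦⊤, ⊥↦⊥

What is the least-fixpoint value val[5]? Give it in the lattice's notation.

⊤

Trace (15 dequeues):
  [1] u=0 | in ⊥ | out ⊥ | ==
  [2] u=1 | in ⊥ | out + | ==
  [3] u=2 | in 0 | out 0 | prev ⊥ | push {0}
  [4] u=3 | in 0 | out 0 | ==
  [5] u=4 | in ⊥ | out ⊥ | ==
  [6] u=5 | in 0 | out ⊤ | prev 0 | push {2}
  [7] u=6 | in ⊥ | out 0 | ==
  [8] u=7 | in ⊤ | out ⊤ | prev ⊥ | push {4}
  [9] u=0 | in 0 | out 0 | prev ⊥ | push {5}
  [10] u=2 | in ⊤ | out ⊤ | prev 0 | push {0}
  [11] u=4 | in ⊤ | out ⊤ | prev ⊥ | push {7}
  [12] u=5 | in ⊤ | out ⊤ | ==
  [13] u=0 | in ⊤ | out ⊤ | prev 0 | push {5}
  [14] u=7 | in ⊤ | out ⊤ | ==
  [15] u=5 | in ⊤ | out ⊤ | ==

Converged values:
  [0] ⊤
  [1] +
  [2] ⊤
  [3] 0
  [4] ⊤
  [5] ⊤
  [6] 0
  [7] ⊤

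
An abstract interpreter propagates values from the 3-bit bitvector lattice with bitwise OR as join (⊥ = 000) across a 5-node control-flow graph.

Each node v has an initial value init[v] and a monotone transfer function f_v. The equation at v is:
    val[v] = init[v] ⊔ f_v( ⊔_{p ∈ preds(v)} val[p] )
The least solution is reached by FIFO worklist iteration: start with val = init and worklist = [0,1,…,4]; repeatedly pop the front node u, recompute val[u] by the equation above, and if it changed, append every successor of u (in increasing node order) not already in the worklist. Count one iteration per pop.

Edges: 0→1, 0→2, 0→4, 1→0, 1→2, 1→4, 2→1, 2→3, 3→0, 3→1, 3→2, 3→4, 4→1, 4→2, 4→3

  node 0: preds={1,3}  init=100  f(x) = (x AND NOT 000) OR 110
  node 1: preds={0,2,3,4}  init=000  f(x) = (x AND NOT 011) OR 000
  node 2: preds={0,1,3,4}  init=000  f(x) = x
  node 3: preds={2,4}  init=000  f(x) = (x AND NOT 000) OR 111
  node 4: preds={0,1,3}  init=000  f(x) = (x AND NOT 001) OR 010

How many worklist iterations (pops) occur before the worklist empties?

Trace (11 dequeues):
  [1] u=0 | in 000 | out 110 | prev 100 | push {}
  [2] u=1 | in 110 | out 100 | prev 000 | push {0}
  [3] u=2 | in 110 | out 110 | prev 000 | push {1}
  [4] u=3 | in 110 | out 111 | prev 000 | push {2}
  [5] u=4 | in 111 | out 110 | prev 000 | push {3}
  [6] u=0 | in 111 | out 111 | prev 110 | push {4}
  [7] u=1 | in 111 | out 100 | ==
  [8] u=2 | in 111 | out 111 | prev 110 | push {1}
  [9] u=3 | in 111 | out 111 | ==
  [10] u=4 | in 111 | out 110 | ==
  [11] u=1 | in 111 | out 100 | ==

Converged values:
  [0] 111
  [1] 100
  [2] 111
  [3] 111
  [4] 110

11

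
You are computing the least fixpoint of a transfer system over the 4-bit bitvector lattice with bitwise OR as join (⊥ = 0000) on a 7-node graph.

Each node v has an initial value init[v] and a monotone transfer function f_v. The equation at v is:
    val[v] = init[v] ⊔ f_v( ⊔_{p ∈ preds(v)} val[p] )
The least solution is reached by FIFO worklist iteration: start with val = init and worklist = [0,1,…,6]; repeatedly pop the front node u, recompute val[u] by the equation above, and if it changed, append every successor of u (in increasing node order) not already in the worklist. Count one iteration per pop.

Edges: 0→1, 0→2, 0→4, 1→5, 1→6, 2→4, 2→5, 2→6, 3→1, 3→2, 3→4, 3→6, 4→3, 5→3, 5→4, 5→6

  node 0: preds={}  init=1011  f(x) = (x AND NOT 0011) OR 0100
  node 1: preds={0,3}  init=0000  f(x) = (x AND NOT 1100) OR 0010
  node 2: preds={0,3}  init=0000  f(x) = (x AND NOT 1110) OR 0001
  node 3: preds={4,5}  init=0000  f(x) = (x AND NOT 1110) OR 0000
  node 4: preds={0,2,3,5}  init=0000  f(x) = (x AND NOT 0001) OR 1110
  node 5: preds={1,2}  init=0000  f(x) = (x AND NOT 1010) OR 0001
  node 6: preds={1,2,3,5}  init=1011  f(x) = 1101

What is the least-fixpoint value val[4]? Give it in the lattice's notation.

1110

Iteration log — 12 steps:
  step 1. node 0  ⊔preds=0000  new=1111  old=1011  +wl: 
  step 2. node 1  ⊔preds=1111  new=0011  old=0000  +wl: 
  step 3. node 2  ⊔preds=1111  new=0001  old=0000  +wl: 
  step 4. node 3  ⊔preds=0000  new=0000  stable
  step 5. node 4  ⊔preds=1111  new=1110  old=0000  +wl: 3
  step 6. node 5  ⊔preds=0011  new=0001  old=0000  +wl: 4
  step 7. node 6  ⊔preds=0011  new=1111  old=1011  +wl: 
  step 8. node 3  ⊔preds=1111  new=0001  old=0000  +wl: 1,2,6
  step 9. node 4  ⊔preds=1111  new=1110  stable
  step 10. node 1  ⊔preds=1111  new=0011  stable
  step 11. node 2  ⊔preds=1111  new=0001  stable
  step 12. node 6  ⊔preds=0011  new=1111  stable

Least fixpoint reached:
  node 0: 1111
  node 1: 0011
  node 2: 0001
  node 3: 0001
  node 4: 1110
  node 5: 0001
  node 6: 1111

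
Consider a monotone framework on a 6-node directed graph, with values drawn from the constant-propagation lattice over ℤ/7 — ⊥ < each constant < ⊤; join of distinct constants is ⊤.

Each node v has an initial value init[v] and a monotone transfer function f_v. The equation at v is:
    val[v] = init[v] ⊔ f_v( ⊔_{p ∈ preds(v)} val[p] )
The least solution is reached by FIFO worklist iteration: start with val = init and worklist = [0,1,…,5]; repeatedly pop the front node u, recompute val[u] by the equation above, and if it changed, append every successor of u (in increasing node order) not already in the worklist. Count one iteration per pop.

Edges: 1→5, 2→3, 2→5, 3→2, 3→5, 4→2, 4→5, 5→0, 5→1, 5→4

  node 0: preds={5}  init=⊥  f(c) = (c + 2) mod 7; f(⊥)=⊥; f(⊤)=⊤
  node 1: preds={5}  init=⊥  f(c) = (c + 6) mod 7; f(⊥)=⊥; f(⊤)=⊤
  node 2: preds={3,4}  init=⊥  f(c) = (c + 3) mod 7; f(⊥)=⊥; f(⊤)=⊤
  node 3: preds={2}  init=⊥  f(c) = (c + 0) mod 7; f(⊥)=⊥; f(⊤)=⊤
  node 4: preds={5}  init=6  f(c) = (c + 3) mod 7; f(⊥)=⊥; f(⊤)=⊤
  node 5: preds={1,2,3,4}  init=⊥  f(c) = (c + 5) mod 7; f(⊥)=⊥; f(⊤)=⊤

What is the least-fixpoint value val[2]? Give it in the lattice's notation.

Trace (13 dequeues):
  [1] u=0 | in ⊥ | out ⊥ | ==
  [2] u=1 | in ⊥ | out ⊥ | ==
  [3] u=2 | in 6 | out 2 | prev ⊥ | push {}
  [4] u=3 | in 2 | out 2 | prev ⊥ | push {2}
  [5] u=4 | in ⊥ | out 6 | ==
  [6] u=5 | in ⊤ | out ⊤ | prev ⊥ | push {0,1,4}
  [7] u=2 | in ⊤ | out ⊤ | prev 2 | push {3,5}
  [8] u=0 | in ⊤ | out ⊤ | prev ⊥ | push {}
  [9] u=1 | in ⊤ | out ⊤ | prev ⊥ | push {}
  [10] u=4 | in ⊤ | out ⊤ | prev 6 | push {2}
  [11] u=3 | in ⊤ | out ⊤ | prev 2 | push {}
  [12] u=5 | in ⊤ | out ⊤ | ==
  [13] u=2 | in ⊤ | out ⊤ | ==

Converged values:
  [0] ⊤
  [1] ⊤
  [2] ⊤
  [3] ⊤
  [4] ⊤
  [5] ⊤

⊤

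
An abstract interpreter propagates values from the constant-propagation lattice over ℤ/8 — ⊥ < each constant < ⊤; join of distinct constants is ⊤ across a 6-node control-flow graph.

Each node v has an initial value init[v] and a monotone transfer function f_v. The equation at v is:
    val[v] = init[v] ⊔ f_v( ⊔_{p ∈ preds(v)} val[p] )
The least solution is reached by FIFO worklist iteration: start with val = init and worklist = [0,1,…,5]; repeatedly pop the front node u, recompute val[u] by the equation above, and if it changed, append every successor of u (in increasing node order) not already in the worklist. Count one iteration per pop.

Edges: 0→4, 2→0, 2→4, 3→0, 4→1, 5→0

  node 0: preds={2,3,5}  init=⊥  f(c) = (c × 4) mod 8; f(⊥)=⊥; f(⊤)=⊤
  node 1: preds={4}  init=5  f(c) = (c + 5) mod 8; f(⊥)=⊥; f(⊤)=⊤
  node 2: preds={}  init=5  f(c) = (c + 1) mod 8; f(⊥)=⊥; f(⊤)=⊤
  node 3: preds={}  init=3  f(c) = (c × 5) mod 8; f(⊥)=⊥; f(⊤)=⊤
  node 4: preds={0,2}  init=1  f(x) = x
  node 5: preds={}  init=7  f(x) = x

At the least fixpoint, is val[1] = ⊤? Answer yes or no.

Iteration log — 7 steps:
  step 1. node 0  ⊔preds=⊤  new=⊤  old=⊥  +wl: 
  step 2. node 1  ⊔preds=1  new=⊤  old=5  +wl: 
  step 3. node 2  ⊔preds=⊥  new=5  stable
  step 4. node 3  ⊔preds=⊥  new=3  stable
  step 5. node 4  ⊔preds=⊤  new=⊤  old=1  +wl: 1
  step 6. node 5  ⊔preds=⊥  new=7  stable
  step 7. node 1  ⊔preds=⊤  new=⊤  stable

Least fixpoint reached:
  node 0: ⊤
  node 1: ⊤
  node 2: 5
  node 3: 3
  node 4: ⊤
  node 5: 7

yes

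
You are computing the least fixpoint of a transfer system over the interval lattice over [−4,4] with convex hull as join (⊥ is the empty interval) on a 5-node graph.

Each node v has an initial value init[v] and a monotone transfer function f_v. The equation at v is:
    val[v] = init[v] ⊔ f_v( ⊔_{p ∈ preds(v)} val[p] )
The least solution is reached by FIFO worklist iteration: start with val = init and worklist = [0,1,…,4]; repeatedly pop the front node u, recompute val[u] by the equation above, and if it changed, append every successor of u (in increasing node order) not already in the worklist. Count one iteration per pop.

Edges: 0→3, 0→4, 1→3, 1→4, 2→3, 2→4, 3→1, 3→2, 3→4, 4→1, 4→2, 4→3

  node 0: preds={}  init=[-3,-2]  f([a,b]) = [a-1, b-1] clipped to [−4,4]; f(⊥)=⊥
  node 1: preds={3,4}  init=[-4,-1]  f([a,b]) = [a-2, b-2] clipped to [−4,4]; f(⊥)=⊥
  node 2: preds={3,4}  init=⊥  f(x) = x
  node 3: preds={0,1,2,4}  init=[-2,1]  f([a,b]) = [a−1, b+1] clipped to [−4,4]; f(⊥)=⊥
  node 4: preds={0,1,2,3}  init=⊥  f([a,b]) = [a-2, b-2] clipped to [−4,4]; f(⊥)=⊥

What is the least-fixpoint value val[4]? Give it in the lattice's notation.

[-4,2]

Trace (17 dequeues):
  [1] u=0 | in ⊥ | out [-3,-2] | ==
  [2] u=1 | in [-2,1] | out [-4,-1] | ==
  [3] u=2 | in [-2,1] | out [-2,1] | prev ⊥ | push {}
  [4] u=3 | in [-4,1] | out [-4,2] | prev [-2,1] | push {1,2}
  [5] u=4 | in [-4,2] | out [-4,0] | prev ⊥ | push {3}
  [6] u=1 | in [-4,2] | out [-4,0] | prev [-4,-1] | push {4}
  [7] u=2 | in [-4,2] | out [-4,2] | prev [-2,1] | push {}
  [8] u=3 | in [-4,2] | out [-4,3] | prev [-4,2] | push {1,2}
  [9] u=4 | in [-4,3] | out [-4,1] | prev [-4,0] | push {3}
  [10] u=1 | in [-4,3] | out [-4,1] | prev [-4,0] | push {4}
  [11] u=2 | in [-4,3] | out [-4,3] | prev [-4,2] | push {}
  [12] u=3 | in [-4,3] | out [-4,4] | prev [-4,3] | push {1,2}
  [13] u=4 | in [-4,4] | out [-4,2] | prev [-4,1] | push {3}
  [14] u=1 | in [-4,4] | out [-4,2] | prev [-4,1] | push {4}
  [15] u=2 | in [-4,4] | out [-4,4] | prev [-4,3] | push {}
  [16] u=3 | in [-4,4] | out [-4,4] | ==
  [17] u=4 | in [-4,4] | out [-4,2] | ==

Converged values:
  [0] [-3,-2]
  [1] [-4,2]
  [2] [-4,4]
  [3] [-4,4]
  [4] [-4,2]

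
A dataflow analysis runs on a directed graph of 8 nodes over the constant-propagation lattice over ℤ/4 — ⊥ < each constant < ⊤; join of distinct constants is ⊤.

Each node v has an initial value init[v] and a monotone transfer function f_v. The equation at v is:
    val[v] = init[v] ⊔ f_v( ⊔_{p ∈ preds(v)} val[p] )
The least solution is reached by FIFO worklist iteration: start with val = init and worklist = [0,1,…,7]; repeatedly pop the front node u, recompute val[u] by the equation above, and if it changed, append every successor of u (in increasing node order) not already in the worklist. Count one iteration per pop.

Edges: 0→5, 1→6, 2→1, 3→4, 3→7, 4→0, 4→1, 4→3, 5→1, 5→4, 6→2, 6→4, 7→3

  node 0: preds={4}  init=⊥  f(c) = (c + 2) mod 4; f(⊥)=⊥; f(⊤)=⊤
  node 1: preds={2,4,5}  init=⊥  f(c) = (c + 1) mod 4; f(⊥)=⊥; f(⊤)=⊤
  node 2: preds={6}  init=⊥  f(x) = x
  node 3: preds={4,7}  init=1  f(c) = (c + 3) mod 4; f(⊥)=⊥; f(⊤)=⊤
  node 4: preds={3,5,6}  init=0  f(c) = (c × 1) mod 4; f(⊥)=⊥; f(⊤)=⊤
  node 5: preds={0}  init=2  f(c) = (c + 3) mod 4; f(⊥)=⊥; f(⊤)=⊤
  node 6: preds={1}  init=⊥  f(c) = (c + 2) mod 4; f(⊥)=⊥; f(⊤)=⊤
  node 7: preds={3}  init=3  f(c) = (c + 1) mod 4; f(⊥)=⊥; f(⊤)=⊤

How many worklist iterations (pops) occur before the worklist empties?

Worklist (15 pops):
  #1 pop 0: in=0 → 2 (was ⊥); enqueue []
  #2 pop 1: in=⊤ → ⊤ (was ⊥); enqueue []
  #3 pop 2: in=⊥ → ⊥ (no change)
  #4 pop 3: in=⊤ → ⊤ (was 1); enqueue []
  #5 pop 4: in=⊤ → ⊤ (was 0); enqueue [0,1,3]
  #6 pop 5: in=2 → ⊤ (was 2); enqueue [4]
  #7 pop 6: in=⊤ → ⊤ (was ⊥); enqueue [2]
  #8 pop 7: in=⊤ → ⊤ (was 3); enqueue []
  #9 pop 0: in=⊤ → ⊤ (was 2); enqueue [5]
  #10 pop 1: in=⊤ → ⊤ (no change)
  #11 pop 3: in=⊤ → ⊤ (no change)
  #12 pop 4: in=⊤ → ⊤ (no change)
  #13 pop 2: in=⊤ → ⊤ (was ⊥); enqueue [1]
  #14 pop 5: in=⊤ → ⊤ (no change)
  #15 pop 1: in=⊤ → ⊤ (no change)

Fixpoint:
  val[0] = ⊤
  val[1] = ⊤
  val[2] = ⊤
  val[3] = ⊤
  val[4] = ⊤
  val[5] = ⊤
  val[6] = ⊤
  val[7] = ⊤

15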